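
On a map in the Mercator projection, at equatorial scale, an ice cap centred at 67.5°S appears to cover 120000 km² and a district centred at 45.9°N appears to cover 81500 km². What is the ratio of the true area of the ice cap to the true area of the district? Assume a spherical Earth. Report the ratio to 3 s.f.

0.445

Mercator's areal exaggeration is sec²φ; hence true area = (apparent area) · cos²φ.
True area of ice cap: 120000 × cos²(67.5°) = 120000 × 0.1464 = 17570 km².
True area of district: 81500 × cos²(45.9°) = 81500 × 0.4843 = 39470 km².
Ratio = 17570 / 39470 ≈ 0.445.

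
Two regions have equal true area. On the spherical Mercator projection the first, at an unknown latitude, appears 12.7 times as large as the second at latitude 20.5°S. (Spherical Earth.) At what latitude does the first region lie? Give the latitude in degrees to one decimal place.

On Mercator, (apparent₁)/(apparent₂) = sec²φ₁ / sec²φ₂ when true areas are equal.
cos²φ₂ / cos²φ₁ = 12.7  ⇒  cos φ₁ = cos 20.5° / √12.7 = 0.9367/3.564 = 0.2628.
φ₁ = arccos(0.2628) ≈ 74.8°.

74.8°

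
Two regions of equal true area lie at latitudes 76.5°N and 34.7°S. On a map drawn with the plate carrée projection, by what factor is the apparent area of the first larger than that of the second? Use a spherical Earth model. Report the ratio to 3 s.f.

For the equirectangular projection with φ₀ = 0 (plate carrée), h = 1 along meridians and k = sec φ along parallels.
Areal scale at 76.5°: h·k = 1.000 × 4.284 = 4.284.
Areal scale at 34.7°: h·k = 1.000 × 1.216 = 1.216.
Ratio = 4.284/1.216 ≈ 3.52.

3.52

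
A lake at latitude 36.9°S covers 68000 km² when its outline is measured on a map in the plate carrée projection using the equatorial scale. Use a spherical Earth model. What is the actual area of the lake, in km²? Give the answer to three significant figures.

54400 km²

For the equirectangular projection with φ₀ = 0 (plate carrée), h = 1 along meridians and k = sec φ along parallels.
Areal scale = h·k = 1 × sec φ; at 36.9°, h = 1.000, k = 1.250, so h·k = 1.250.
True area = apparent / (areal scale) = 68000 / 1.250 ≈ 54400 km².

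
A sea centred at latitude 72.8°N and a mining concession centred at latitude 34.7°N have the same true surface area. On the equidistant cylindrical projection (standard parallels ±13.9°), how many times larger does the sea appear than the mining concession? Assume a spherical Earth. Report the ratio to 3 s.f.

In the equirectangular projection with standard parallel φ₀ = 13.9° (x = Rλ cos φ₀, y = Rφ), meridians are true-scale (h = 1) and the parallel scale is k = cos φ₀ / cos φ.
Areal scale at 72.8°: h·k = 1.000 × 3.283 = 3.283.
Areal scale at 34.7°: h·k = 1.000 × 1.181 = 1.181.
Ratio = 3.283/1.181 ≈ 2.78.

2.78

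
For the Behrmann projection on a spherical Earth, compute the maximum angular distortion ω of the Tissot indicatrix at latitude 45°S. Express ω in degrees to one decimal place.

Behrmann is a cylindrical equal-area projection with standard parallels at ±30°. Cylindrical equal-area (φ₀ = 30°): h = cos φ / cos 30° along meridians, k = cos 30° / cos φ along parallels; h·k = 1.
At 45°: h = 0.8165, k = 1.225; principal scales a = 1.225, b = 0.8165.
sin(ω/2) = (a − b)/(a + b) = 0.4082/2.041 = 0.2000, so ω = 2 arcsin(0.2000) ≈ 23.1°.

23.1°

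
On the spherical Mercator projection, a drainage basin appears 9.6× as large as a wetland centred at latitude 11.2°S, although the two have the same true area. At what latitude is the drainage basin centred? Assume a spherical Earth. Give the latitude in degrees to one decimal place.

On Mercator, (apparent₁)/(apparent₂) = sec²φ₁ / sec²φ₂ when true areas are equal.
cos²φ₂ / cos²φ₁ = 9.6  ⇒  cos φ₁ = cos 11.2° / √9.6 = 0.9810/3.098 = 0.3166.
φ₁ = arccos(0.3166) ≈ 71.5°.

71.5°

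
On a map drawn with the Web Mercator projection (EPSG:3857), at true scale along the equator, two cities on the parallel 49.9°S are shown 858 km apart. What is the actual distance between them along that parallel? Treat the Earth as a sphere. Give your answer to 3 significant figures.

For Mercator, h = k = sec φ (a conformal cylindrical projection has a single point scale, 1/cos φ).
Along the parallel at 49.9°, map distances are exaggerated by k = sec 49.9° = 1.552.
True distance = 858 / 1.552 = 858 × cos 49.9° ≈ 553 km.

553 km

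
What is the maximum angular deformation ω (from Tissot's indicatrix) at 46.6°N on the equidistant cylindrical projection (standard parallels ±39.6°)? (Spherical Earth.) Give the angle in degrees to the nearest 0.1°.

6.6°

With standard parallel φ₀ = 39.6°, the equirectangular projection gives x = Rλ cos φ₀, y = Rφ, so h = 1 and k = cos 39.6° / cos φ.
At 46.6°: h = 1.000, k = 1.121; principal scales a = 1.121, b = 1.000.
sin(ω/2) = (a − b)/(a + b) = 0.1214/2.121 = 0.05723, so ω = 2 arcsin(0.05723) ≈ 6.6°.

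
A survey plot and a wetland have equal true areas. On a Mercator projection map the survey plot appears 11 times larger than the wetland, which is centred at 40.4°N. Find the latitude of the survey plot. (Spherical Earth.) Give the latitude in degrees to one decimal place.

76.7°

On Mercator, (apparent₁)/(apparent₂) = sec²φ₁ / sec²φ₂ when true areas are equal.
cos²φ₂ / cos²φ₁ = 11  ⇒  cos φ₁ = cos 40.4° / √11 = 0.7615/3.317 = 0.2296.
φ₁ = arccos(0.2296) ≈ 76.7°.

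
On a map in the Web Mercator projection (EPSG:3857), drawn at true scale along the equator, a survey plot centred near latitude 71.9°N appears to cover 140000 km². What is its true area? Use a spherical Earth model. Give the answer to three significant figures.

13500 km²

The Mercator projection is conformal; its linear scale factor is the same in every direction and equals sec φ = 1/cos φ.
Areal scale = k² = sec²φ = 1/cos²(71.9°) = 1/0.3107² = 10.36.
True area = apparent / (areal scale) = 140000 / 10.36 ≈ 13500 km².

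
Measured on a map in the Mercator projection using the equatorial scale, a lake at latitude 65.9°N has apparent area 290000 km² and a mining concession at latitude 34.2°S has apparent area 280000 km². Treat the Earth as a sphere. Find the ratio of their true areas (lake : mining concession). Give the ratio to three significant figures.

On Mercator the areal scale is sec²φ, so true area = apparent × cos²φ.
True area of lake: 290000 × cos²(65.9°) = 290000 × 0.1667 = 48350 km².
True area of mining concession: 280000 × cos²(34.2°) = 280000 × 0.6841 = 191500 km².
Ratio = 48350 / 191500 ≈ 0.252.

0.252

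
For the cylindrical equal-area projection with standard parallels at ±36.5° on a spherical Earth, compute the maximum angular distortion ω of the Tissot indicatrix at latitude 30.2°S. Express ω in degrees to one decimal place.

A cylindrical equal-area projection with standard parallel φ₀ has meridian scale h = cos φ / cos φ₀ and parallel scale k = cos φ₀ / cos φ (so areas are preserved, h·k = 1).
At 30.2°: h = 1.075, k = 0.9301; principal scales a = 1.075, b = 0.9301.
sin(ω/2) = (a − b)/(a + b) = 0.1451/2.005 = 0.07234, so ω = 2 arcsin(0.07234) ≈ 8.3°.

8.3°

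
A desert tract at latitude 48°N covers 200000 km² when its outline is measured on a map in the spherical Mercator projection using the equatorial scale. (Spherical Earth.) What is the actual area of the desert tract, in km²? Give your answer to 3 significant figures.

89500 km²

The Mercator projection is conformal; its linear scale factor is the same in every direction and equals sec φ = 1/cos φ.
Areal scale = k² = sec²φ = 1/cos²(48°) = 1/0.6691² = 2.233.
True area = apparent / (areal scale) = 200000 / 2.233 ≈ 89500 km².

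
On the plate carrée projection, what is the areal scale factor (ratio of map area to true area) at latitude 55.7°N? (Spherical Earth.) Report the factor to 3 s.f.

1.77

For the equirectangular projection with φ₀ = 0 (plate carrée), h = 1 along meridians and k = sec φ along parallels.
Areal scale = h·k = 1 × sec φ; at 55.7°, h = 1.000, k = 1.775, so h·k = 1.775.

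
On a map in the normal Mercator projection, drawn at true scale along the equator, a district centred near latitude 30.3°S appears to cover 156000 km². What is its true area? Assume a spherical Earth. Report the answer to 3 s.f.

The Mercator projection is conformal; its linear scale factor is the same in every direction and equals sec φ = 1/cos φ.
Areal scale = k² = sec²φ = 1/cos²(30.3°) = 1/0.8634² = 1.341.
True area = apparent / (areal scale) = 156000 / 1.341 ≈ 116000 km².

116000 km²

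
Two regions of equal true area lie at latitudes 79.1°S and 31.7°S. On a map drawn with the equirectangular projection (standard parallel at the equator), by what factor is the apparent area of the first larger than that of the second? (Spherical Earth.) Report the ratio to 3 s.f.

In the plate carrée (x = Rλ, y = Rφ), meridians are true-scale (h = 1) and parallels are stretched by k = sec φ.
Areal scale at 79.1°: h·k = 1.000 × 5.288 = 5.288.
Areal scale at 31.7°: h·k = 1.000 × 1.175 = 1.175.
Ratio = 5.288/1.175 ≈ 4.50.

4.50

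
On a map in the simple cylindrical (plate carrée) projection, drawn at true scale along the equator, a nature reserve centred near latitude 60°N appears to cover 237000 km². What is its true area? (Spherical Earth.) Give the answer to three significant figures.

In the plate carrée (x = Rλ, y = Rφ), meridians are true-scale (h = 1) and parallels are stretched by k = sec φ.
Areal scale = h·k = 1 × sec φ; at 60°, h = 1.000, k = 2.000, so h·k = 2.000.
True area = apparent / (areal scale) = 237000 / 2.000 ≈ 119000 km².

119000 km²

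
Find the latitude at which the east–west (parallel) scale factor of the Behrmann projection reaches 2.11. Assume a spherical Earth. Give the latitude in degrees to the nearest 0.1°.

65.8°

The Behrmann projection is cylindrical equal-area with φ₀ = 30°. Cylindrical equal-area (φ₀ = 30°): h = cos φ / cos 30° along meridians, k = cos 30° / cos φ along parallels; h·k = 1.
k = cos φ₀ / cos φ = 2.11  ⇒  cos φ = cos 30° / 2.11 = 0.4104.
φ = arccos(0.4104) ≈ 65.8°.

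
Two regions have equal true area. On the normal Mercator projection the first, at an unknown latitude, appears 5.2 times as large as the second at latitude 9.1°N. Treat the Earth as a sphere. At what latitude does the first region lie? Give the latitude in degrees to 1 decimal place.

64.3°

On Mercator, (apparent₁)/(apparent₂) = sec²φ₁ / sec²φ₂ when true areas are equal.
cos²φ₂ / cos²φ₁ = 5.2  ⇒  cos φ₁ = cos 9.1° / √5.2 = 0.9874/2.280 = 0.4330.
φ₁ = arccos(0.4330) ≈ 64.3°.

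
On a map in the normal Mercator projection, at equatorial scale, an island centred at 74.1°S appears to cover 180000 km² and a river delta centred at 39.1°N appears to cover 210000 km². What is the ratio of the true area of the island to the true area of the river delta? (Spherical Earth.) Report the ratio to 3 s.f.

Mercator's areal exaggeration is sec²φ; hence true area = (apparent area) · cos²φ.
True area of island: 180000 × cos²(74.1°) = 180000 × 0.07505 = 13510 km².
True area of river delta: 210000 × cos²(39.1°) = 210000 × 0.6022 = 126500 km².
Ratio = 13510 / 126500 ≈ 0.107.

0.107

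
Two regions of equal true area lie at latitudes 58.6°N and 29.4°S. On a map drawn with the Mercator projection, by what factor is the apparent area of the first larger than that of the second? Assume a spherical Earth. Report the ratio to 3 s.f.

2.80

Mercator is conformal with k = sec φ, so areal scale = k² = sec²φ.
At 58.6°: sec²(58.6°) = 1/0.5210² = 3.684.
At 29.4°: sec²(29.4°) = 1/0.8712² = 1.317.
Ratio = 3.684/1.317 = cos²(29.4°)/cos²(58.6°) ≈ 2.80.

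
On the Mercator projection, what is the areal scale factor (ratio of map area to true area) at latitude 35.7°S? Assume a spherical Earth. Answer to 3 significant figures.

Mercator is conformal, so the point scale is isotropic: h = k = sec φ = 1/cos φ.
Areal scale = k² = sec²φ = 1/cos²(35.7°) = 1/0.8121² = 1.516.

1.52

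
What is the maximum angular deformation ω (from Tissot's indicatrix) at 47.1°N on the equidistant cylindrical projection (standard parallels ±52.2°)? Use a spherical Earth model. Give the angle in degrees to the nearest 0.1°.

6.0°

The equidistant cylindrical projection with φ₀ = 52.2° has h = 1 (meridians true) and k = cos φ₀ / cos φ along parallels.
At 47.1°: h = 1.000, k = 0.9004; principal scales a = 1.000, b = 0.9004.
sin(ω/2) = (a − b)/(a + b) = 0.09962/1.900 = 0.05242, so ω = 2 arcsin(0.05242) ≈ 6.0°.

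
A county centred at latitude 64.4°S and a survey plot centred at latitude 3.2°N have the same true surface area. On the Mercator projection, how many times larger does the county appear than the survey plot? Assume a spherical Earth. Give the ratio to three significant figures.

5.34

Mercator areal scale is sec²φ.
At 64.4°: sec²(64.4°) = 1/0.4321² = 5.356.
At 3.2°: sec²(3.2°) = 1/0.9984² = 1.003.
Ratio = 5.356/1.003 = cos²(3.2°)/cos²(64.4°) ≈ 5.34.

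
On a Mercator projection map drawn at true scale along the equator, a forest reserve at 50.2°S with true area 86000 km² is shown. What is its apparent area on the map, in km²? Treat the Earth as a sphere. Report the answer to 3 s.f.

Mercator is conformal, so the point scale is isotropic: h = k = sec φ = 1/cos φ.
Areal scale = k² = sec²φ = 1/cos²(50.2°) = 1/0.6401² = 2.441.
Apparent area = 86000 × 2.441 ≈ 210000 km².

210000 km²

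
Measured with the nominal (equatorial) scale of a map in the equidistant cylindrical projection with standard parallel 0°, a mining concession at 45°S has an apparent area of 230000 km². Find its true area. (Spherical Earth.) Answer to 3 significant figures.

In the plate carrée (x = Rλ, y = Rφ), meridians are true-scale (h = 1) and parallels are stretched by k = sec φ.
Areal scale = h·k = 1 × sec φ; at 45°, h = 1.000, k = 1.414, so h·k = 1.414.
True area = apparent / (areal scale) = 230000 / 1.414 ≈ 163000 km².

163000 km²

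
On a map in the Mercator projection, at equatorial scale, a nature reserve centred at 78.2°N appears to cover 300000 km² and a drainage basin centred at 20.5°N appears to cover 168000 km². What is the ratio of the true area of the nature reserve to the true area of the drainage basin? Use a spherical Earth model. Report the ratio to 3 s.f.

0.0851

On Mercator the areal scale is sec²φ, so true area = apparent × cos²φ.
True area of nature reserve: 300000 × cos²(78.2°) = 300000 × 0.04182 = 12550 km².
True area of drainage basin: 168000 × cos²(20.5°) = 168000 × 0.8774 = 147400 km².
Ratio = 12550 / 147400 ≈ 0.0851.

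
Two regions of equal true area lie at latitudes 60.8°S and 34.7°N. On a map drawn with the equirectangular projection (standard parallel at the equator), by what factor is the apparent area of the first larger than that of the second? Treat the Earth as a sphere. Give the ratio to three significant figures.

Plate carrée maps x = Rλ, y = Rφ. The meridian scale is h = 1 and the parallel scale is k = 1/cos φ = sec φ.
Areal scale at 60.8°: h·k = 1.000 × 2.050 = 2.050.
Areal scale at 34.7°: h·k = 1.000 × 1.216 = 1.216.
Ratio = 2.050/1.216 ≈ 1.69.

1.69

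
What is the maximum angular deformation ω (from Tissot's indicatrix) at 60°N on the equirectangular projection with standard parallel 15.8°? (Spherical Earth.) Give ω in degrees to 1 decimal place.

36.9°

In the equirectangular projection with standard parallel φ₀ = 15.8° (x = Rλ cos φ₀, y = Rφ), meridians are true-scale (h = 1) and the parallel scale is k = cos φ₀ / cos φ.
At 60°: h = 1.000, k = 1.924; principal scales a = 1.924, b = 1.000.
sin(ω/2) = (a − b)/(a + b) = 0.9244/2.924 = 0.3161, so ω = 2 arcsin(0.3161) ≈ 36.9°.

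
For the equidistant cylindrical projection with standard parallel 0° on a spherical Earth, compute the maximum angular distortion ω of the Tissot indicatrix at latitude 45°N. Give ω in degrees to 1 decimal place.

19.8°

For the equirectangular projection with φ₀ = 0 (plate carrée), h = 1 along meridians and k = sec φ along parallels.
At 45°: h = 1.000, k = 1.414; principal scales a = 1.414, b = 1.000.
sin(ω/2) = (a − b)/(a + b) = 0.4142/2.414 = 0.1716, so ω = 2 arcsin(0.1716) ≈ 19.8°.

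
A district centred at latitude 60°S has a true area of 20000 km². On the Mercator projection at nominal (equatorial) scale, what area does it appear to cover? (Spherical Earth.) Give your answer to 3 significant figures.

80000 km²

The Mercator projection is conformal; its linear scale factor is the same in every direction and equals sec φ = 1/cos φ.
Areal scale = k² = sec²φ = 1/cos²(60°) = 1/0.5000² = 4.000.
Apparent area = 20000 × 4.000 ≈ 80000 km².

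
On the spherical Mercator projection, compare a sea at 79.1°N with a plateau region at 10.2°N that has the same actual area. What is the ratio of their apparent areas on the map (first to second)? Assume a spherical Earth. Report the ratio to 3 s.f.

Mercator is conformal with k = sec φ, so areal scale = k² = sec²φ.
At 79.1°: sec²(79.1°) = 1/0.1891² = 27.97.
At 10.2°: sec²(10.2°) = 1/0.9842² = 1.032.
Ratio = 27.97/1.032 = cos²(10.2°)/cos²(79.1°) ≈ 27.1.

27.1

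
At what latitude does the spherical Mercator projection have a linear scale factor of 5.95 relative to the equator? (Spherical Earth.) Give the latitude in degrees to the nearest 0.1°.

80.3°

Mercator scale is k = sec φ = 1/cos φ.
1/cos φ = 5.95  ⇒  cos φ = 0.1681  ⇒  φ = arccos(0.1681) ≈ 80.3°.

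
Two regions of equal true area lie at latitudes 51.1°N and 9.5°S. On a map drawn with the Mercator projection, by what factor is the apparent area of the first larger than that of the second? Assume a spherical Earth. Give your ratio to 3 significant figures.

2.47

On Mercator, area is exaggerated by sec²φ = 1/cos²φ.
At 51.1°: sec²(51.1°) = 1/0.6280² = 2.536.
At 9.5°: sec²(9.5°) = 1/0.9863² = 1.028.
Ratio = 2.536/1.028 = cos²(9.5°)/cos²(51.1°) ≈ 2.47.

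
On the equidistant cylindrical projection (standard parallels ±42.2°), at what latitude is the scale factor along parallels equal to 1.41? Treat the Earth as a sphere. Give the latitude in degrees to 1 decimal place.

With standard parallel φ₀ = 42.2°, the equirectangular projection gives x = Rλ cos φ₀, y = Rφ, so h = 1 and k = cos 42.2° / cos φ.
k = cos φ₀ / cos φ = 1.41  ⇒  cos φ = cos 42.2° / 1.41 = 0.5254.
φ = arccos(0.5254) ≈ 58.3°.

58.3°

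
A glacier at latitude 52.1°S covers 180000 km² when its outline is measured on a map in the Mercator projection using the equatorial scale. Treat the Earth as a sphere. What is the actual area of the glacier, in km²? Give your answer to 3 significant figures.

67900 km²

The Mercator projection is conformal; its linear scale factor is the same in every direction and equals sec φ = 1/cos φ.
Areal scale = k² = sec²φ = 1/cos²(52.1°) = 1/0.6143² = 2.650.
True area = apparent / (areal scale) = 180000 / 2.650 ≈ 67900 km².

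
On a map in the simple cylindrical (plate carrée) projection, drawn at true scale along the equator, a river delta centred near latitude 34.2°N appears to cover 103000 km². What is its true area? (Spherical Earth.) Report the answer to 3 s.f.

85200 km²

Plate carrée maps x = Rλ, y = Rφ. The meridian scale is h = 1 and the parallel scale is k = 1/cos φ = sec φ.
Areal scale = h·k = 1 × sec φ; at 34.2°, h = 1.000, k = 1.209, so h·k = 1.209.
True area = apparent / (areal scale) = 103000 / 1.209 ≈ 85200 km².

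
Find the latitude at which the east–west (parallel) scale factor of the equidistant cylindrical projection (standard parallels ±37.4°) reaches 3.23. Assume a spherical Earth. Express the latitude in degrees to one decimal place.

With standard parallel φ₀ = 37.4°, the equirectangular projection gives x = Rλ cos φ₀, y = Rφ, so h = 1 and k = cos 37.4° / cos φ.
k = cos φ₀ / cos φ = 3.23  ⇒  cos φ = cos 37.4° / 3.23 = 0.2459.
φ = arccos(0.2459) ≈ 75.8°.

75.8°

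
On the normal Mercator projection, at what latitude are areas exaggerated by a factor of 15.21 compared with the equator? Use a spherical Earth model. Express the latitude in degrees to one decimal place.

Mercator areal scale is sec²φ.
sec²φ = 15.21  ⇒  cos²φ = 0.06575  ⇒  cos φ = 0.2564.
φ = arccos(0.2564) ≈ 75.1°.

75.1°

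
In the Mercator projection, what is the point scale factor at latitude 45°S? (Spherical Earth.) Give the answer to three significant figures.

1.41

The Mercator projection is conformal; its linear scale factor is the same in every direction and equals sec φ = 1/cos φ.
k = 1/cos 45° = 1/0.7071 = 1.414.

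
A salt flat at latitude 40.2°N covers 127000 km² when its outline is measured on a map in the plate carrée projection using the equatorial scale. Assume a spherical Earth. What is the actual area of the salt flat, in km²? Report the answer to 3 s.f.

Plate carrée maps x = Rλ, y = Rφ. The meridian scale is h = 1 and the parallel scale is k = 1/cos φ = sec φ.
Areal scale = h·k = 1 × sec φ; at 40.2°, h = 1.000, k = 1.309, so h·k = 1.309.
True area = apparent / (areal scale) = 127000 / 1.309 ≈ 97000 km².

97000 km²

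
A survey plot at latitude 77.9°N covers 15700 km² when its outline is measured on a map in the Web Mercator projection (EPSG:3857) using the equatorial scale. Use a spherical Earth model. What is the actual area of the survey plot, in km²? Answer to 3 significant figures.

690 km²

For Mercator, h = k = sec φ (a conformal cylindrical projection has a single point scale, 1/cos φ).
Areal scale = k² = sec²φ = 1/cos²(77.9°) = 1/0.2096² = 22.76.
True area = apparent / (areal scale) = 15700 / 22.76 ≈ 690 km².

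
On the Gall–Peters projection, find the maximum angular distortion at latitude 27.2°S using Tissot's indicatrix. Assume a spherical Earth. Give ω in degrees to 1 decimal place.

26.1°

Gall–Peters is a cylindrical equal-area projection with standard parallels at ±45°. Cylindrical equal-area (φ₀ = 45°): h = cos φ / cos 45° along meridians, k = cos 45° / cos φ along parallels; h·k = 1.
At 27.2°: h = 1.258, k = 0.7950; principal scales a = 1.258, b = 0.7950.
sin(ω/2) = (a − b)/(a + b) = 0.4628/2.053 = 0.2254, so ω = 2 arcsin(0.2254) ≈ 26.1°.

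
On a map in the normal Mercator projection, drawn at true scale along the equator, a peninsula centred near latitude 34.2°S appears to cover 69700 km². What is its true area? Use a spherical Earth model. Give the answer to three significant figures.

The Mercator projection is conformal; its linear scale factor is the same in every direction and equals sec φ = 1/cos φ.
Areal scale = k² = sec²φ = 1/cos²(34.2°) = 1/0.8271² = 1.462.
True area = apparent / (areal scale) = 69700 / 1.462 ≈ 47700 km².

47700 km²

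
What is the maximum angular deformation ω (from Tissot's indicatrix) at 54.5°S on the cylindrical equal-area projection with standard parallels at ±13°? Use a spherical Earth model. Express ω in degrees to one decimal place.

56.8°

A cylindrical equal-area projection with standard parallel φ₀ has meridian scale h = cos φ / cos φ₀ and parallel scale k = cos φ₀ / cos φ (so areas are preserved, h·k = 1).
At 54.5°: h = 0.5960, k = 1.678; principal scales a = 1.678, b = 0.5960.
sin(ω/2) = (a − b)/(a + b) = 1.082/2.274 = 0.4758, so ω = 2 arcsin(0.4758) ≈ 56.8°.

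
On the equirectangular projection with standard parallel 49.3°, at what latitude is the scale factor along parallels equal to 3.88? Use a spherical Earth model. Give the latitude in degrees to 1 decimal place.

80.3°

With standard parallel φ₀ = 49.3°, the equirectangular projection gives x = Rλ cos φ₀, y = Rφ, so h = 1 and k = cos 49.3° / cos φ.
k = cos φ₀ / cos φ = 3.88  ⇒  cos φ = cos 49.3° / 3.88 = 0.1681.
φ = arccos(0.1681) ≈ 80.3°.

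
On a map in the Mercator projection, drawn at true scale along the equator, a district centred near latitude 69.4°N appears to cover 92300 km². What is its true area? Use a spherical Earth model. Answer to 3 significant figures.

11400 km²

Mercator is conformal, so the point scale is isotropic: h = k = sec φ = 1/cos φ.
Areal scale = k² = sec²φ = 1/cos²(69.4°) = 1/0.3518² = 8.078.
True area = apparent / (areal scale) = 92300 / 8.078 ≈ 11400 km².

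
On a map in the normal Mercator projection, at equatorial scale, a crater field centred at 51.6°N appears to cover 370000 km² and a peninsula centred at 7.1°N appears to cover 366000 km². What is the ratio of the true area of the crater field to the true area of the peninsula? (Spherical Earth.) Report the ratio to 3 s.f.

Since Mercator area scale is 1/cos²φ, the true area equals the apparent area multiplied by cos²φ.
True area of crater field: 370000 × cos²(51.6°) = 370000 × 0.3858 = 142800 km².
True area of peninsula: 366000 × cos²(7.1°) = 366000 × 0.9847 = 360400 km².
Ratio = 142800 / 360400 ≈ 0.396.

0.396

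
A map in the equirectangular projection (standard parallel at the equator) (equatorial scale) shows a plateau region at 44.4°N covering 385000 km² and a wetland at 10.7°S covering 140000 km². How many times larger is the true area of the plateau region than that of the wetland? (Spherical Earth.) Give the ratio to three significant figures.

Plate carrée has h = 1 and k = sec φ, giving areal scale sec φ; true area = (apparent area) · cos φ.
True area of plateau region: 385000 × cos(44.4°) = 385000 × 0.7145 = 275100 km².
True area of wetland: 140000 × cos(10.7°) = 140000 × 0.9826 = 137600 km².
Ratio = 275100 / 137600 ≈ 2.00.

2.00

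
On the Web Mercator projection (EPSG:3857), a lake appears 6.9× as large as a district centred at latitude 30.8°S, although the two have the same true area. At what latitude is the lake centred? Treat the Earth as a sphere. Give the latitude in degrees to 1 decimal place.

70.9°

Mercator areal scale is sec²φ, so apparent-area ratio = sec²φ₁ / sec²φ₂ = cos²φ₂ / cos²φ₁.
cos²φ₂ / cos²φ₁ = 6.9  ⇒  cos φ₁ = cos 30.8° / √6.9 = 0.8590/2.627 = 0.3270.
φ₁ = arccos(0.3270) ≈ 70.9°.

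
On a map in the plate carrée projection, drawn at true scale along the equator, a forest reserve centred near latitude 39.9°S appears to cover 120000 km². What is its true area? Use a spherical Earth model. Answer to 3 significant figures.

92100 km²

In the plate carrée (x = Rλ, y = Rφ), meridians are true-scale (h = 1) and parallels are stretched by k = sec φ.
Areal scale = h·k = 1 × sec φ; at 39.9°, h = 1.000, k = 1.304, so h·k = 1.304.
True area = apparent / (areal scale) = 120000 / 1.304 ≈ 92100 km².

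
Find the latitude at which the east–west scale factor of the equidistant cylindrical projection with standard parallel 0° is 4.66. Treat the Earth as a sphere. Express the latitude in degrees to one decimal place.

Plate carrée: h = 1, k = sec φ along parallels.
sec φ = 4.66  ⇒  cos φ = 0.2146  ⇒  φ ≈ 77.6°.

77.6°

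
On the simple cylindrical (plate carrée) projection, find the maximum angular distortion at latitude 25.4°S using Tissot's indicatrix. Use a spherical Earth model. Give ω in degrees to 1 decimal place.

5.8°

In the plate carrée (x = Rλ, y = Rφ), meridians are true-scale (h = 1) and parallels are stretched by k = sec φ.
At 25.4°: h = 1.000, k = 1.107; principal scales a = 1.107, b = 1.000.
sin(ω/2) = (a − b)/(a + b) = 0.1070/2.107 = 0.05079, so ω = 2 arcsin(0.05079) ≈ 5.8°.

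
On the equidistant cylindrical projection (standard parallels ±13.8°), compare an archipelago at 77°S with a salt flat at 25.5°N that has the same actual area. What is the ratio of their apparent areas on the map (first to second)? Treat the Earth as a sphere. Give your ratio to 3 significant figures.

4.01

With standard parallel φ₀ = 13.8°, the equirectangular projection gives x = Rλ cos φ₀, y = Rφ, so h = 1 and k = cos 13.8° / cos φ.
Areal scale at 77°: h·k = 1.000 × 4.317 = 4.317.
Areal scale at 25.5°: h·k = 1.000 × 1.076 = 1.076.
Ratio = 4.317/1.076 ≈ 4.01.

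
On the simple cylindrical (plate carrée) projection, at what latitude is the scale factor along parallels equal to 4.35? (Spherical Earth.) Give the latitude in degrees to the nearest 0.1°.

76.7°

Plate carrée: h = 1, k = sec φ along parallels.
sec φ = 4.35  ⇒  cos φ = 0.2299  ⇒  φ ≈ 76.7°.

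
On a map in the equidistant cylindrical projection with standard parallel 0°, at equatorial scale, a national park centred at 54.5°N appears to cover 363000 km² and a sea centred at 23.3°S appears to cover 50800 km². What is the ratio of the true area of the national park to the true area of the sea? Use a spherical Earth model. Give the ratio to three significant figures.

4.52

Plate carrée has h = 1 and k = sec φ, giving areal scale sec φ; true area = (apparent area) · cos φ.
True area of national park: 363000 × cos(54.5°) = 363000 × 0.5807 = 210800 km².
True area of sea: 50800 × cos(23.3°) = 50800 × 0.9184 = 46660 km².
Ratio = 210800 / 46660 ≈ 4.52.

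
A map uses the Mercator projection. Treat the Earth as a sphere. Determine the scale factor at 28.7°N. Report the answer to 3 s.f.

1.14

The Mercator projection is conformal; its linear scale factor is the same in every direction and equals sec φ = 1/cos φ.
k = 1/cos 28.7° = 1/0.8771 = 1.140.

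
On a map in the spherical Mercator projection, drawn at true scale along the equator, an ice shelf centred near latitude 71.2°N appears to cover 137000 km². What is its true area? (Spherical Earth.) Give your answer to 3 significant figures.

14200 km²

For Mercator, h = k = sec φ (a conformal cylindrical projection has a single point scale, 1/cos φ).
Areal scale = k² = sec²φ = 1/cos²(71.2°) = 1/0.3223² = 9.629.
True area = apparent / (areal scale) = 137000 / 9.629 ≈ 14200 km².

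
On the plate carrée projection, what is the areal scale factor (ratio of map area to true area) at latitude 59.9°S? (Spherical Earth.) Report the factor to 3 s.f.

1.99

Plate carrée maps x = Rλ, y = Rφ. The meridian scale is h = 1 and the parallel scale is k = 1/cos φ = sec φ.
Areal scale = h·k = 1 × sec φ; at 59.9°, h = 1.000, k = 1.994, so h·k = 1.994.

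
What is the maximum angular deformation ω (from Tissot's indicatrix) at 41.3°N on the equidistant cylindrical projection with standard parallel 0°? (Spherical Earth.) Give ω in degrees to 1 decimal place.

For the equirectangular projection with φ₀ = 0 (plate carrée), h = 1 along meridians and k = sec φ along parallels.
At 41.3°: h = 1.000, k = 1.331; principal scales a = 1.331, b = 1.000.
sin(ω/2) = (a − b)/(a + b) = 0.3311/2.331 = 0.1420, so ω = 2 arcsin(0.1420) ≈ 16.3°.

16.3°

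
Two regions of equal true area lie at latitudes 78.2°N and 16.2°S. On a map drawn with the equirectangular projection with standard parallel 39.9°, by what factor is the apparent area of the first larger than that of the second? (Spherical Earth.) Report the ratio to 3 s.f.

4.70

In the equirectangular projection with standard parallel φ₀ = 39.9° (x = Rλ cos φ₀, y = Rφ), meridians are true-scale (h = 1) and the parallel scale is k = cos φ₀ / cos φ.
Areal scale at 78.2°: h·k = 1.000 × 3.751 = 3.751.
Areal scale at 16.2°: h·k = 1.000 × 0.7989 = 0.7989.
Ratio = 3.751/0.7989 ≈ 4.70.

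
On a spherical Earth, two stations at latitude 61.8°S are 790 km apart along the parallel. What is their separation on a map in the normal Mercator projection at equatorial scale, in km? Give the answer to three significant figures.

1670 km

For Mercator, h = k = sec φ (a conformal cylindrical projection has a single point scale, 1/cos φ).
Along the parallel, k = sec 61.8° = 1/0.4726 = 2.116.
Map distance = 790 × 2.116 ≈ 1670 km.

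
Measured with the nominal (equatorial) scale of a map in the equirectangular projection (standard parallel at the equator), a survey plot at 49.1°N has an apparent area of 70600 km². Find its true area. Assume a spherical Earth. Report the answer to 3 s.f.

For the equirectangular projection with φ₀ = 0 (plate carrée), h = 1 along meridians and k = sec φ along parallels.
Areal scale = h·k = 1 × sec φ; at 49.1°, h = 1.000, k = 1.527, so h·k = 1.527.
True area = apparent / (areal scale) = 70600 / 1.527 ≈ 46200 km².

46200 km²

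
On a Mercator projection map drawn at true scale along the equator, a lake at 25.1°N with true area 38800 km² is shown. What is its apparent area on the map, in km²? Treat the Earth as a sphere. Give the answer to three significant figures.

Mercator is conformal, so the point scale is isotropic: h = k = sec φ = 1/cos φ.
Areal scale = k² = sec²φ = 1/cos²(25.1°) = 1/0.9056² = 1.219.
Apparent area = 38800 × 1.219 ≈ 47300 km².

47300 km²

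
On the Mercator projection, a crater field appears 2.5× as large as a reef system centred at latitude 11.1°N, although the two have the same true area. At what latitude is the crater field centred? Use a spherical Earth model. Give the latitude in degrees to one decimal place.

51.6°

On Mercator, (apparent₁)/(apparent₂) = sec²φ₁ / sec²φ₂ when true areas are equal.
cos²φ₂ / cos²φ₁ = 2.5  ⇒  cos φ₁ = cos 11.1° / √2.5 = 0.9813/1.581 = 0.6206.
φ₁ = arccos(0.6206) ≈ 51.6°.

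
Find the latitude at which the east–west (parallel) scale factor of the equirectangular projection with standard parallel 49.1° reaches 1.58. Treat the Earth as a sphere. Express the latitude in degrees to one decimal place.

65.5°

The equidistant cylindrical projection with φ₀ = 49.1° has h = 1 (meridians true) and k = cos φ₀ / cos φ along parallels.
k = cos φ₀ / cos φ = 1.58  ⇒  cos φ = cos 49.1° / 1.58 = 0.4144.
φ = arccos(0.4144) ≈ 65.5°.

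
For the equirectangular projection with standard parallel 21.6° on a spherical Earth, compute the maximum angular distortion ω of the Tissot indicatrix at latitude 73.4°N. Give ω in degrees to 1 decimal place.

In the equirectangular projection with standard parallel φ₀ = 21.6° (x = Rλ cos φ₀, y = Rφ), meridians are true-scale (h = 1) and the parallel scale is k = cos φ₀ / cos φ.
At 73.4°: h = 1.000, k = 3.255; principal scales a = 3.255, b = 1.000.
sin(ω/2) = (a − b)/(a + b) = 2.255/4.255 = 0.5299, so ω = 2 arcsin(0.5299) ≈ 64.0°.

64.0°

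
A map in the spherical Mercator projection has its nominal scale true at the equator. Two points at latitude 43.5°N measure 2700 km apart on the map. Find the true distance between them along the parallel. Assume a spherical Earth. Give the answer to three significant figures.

The Mercator projection is conformal; its linear scale factor is the same in every direction and equals sec φ = 1/cos φ.
Along the parallel at 43.5°, map distances are exaggerated by k = sec 43.5° = 1.379.
True distance = 2700 / 1.379 = 2700 × cos 43.5° ≈ 1960 km.

1960 km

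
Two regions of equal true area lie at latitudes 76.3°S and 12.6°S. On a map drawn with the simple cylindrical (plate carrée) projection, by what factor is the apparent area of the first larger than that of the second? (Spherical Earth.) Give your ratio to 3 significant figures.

4.12

For the equirectangular projection with φ₀ = 0 (plate carrée), h = 1 along meridians and k = sec φ along parallels.
Areal scale at 76.3°: h·k = 1.000 × 4.222 = 4.222.
Areal scale at 12.6°: h·k = 1.000 × 1.025 = 1.025.
Ratio = 4.222/1.025 ≈ 4.12.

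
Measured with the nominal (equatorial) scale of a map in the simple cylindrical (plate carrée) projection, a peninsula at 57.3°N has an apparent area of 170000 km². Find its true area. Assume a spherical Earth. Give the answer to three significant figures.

For the equirectangular projection with φ₀ = 0 (plate carrée), h = 1 along meridians and k = sec φ along parallels.
Areal scale = h·k = 1 × sec φ; at 57.3°, h = 1.000, k = 1.851, so h·k = 1.851.
True area = apparent / (areal scale) = 170000 / 1.851 ≈ 91800 km².

91800 km²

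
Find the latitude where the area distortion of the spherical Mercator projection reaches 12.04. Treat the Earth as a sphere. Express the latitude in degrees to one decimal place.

73.3°

Mercator areal scale is sec²φ.
sec²φ = 12.04  ⇒  cos²φ = 0.08306  ⇒  cos φ = 0.2882.
φ = arccos(0.2882) ≈ 73.3°.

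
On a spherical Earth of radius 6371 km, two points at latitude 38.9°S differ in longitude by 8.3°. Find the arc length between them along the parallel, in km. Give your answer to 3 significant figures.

Arc length along a parallel = R cos φ · Δλ (with Δλ in radians).
= 6371 × cos 38.9° × (8.3° × π/180) = 6371 × 0.7782 × 0.1449 ≈ 718 km.

718 km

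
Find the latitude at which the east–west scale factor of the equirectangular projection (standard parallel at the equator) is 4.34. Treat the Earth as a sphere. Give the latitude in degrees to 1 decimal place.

76.7°

Plate carrée: h = 1, k = sec φ along parallels.
sec φ = 4.34  ⇒  cos φ = 0.2304  ⇒  φ ≈ 76.7°.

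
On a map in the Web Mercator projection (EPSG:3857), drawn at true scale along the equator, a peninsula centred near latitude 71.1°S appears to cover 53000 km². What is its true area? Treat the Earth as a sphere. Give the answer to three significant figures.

For Mercator, h = k = sec φ (a conformal cylindrical projection has a single point scale, 1/cos φ).
Areal scale = k² = sec²φ = 1/cos²(71.1°) = 1/0.3239² = 9.531.
True area = apparent / (areal scale) = 53000 / 9.531 ≈ 5560 km².

5560 km²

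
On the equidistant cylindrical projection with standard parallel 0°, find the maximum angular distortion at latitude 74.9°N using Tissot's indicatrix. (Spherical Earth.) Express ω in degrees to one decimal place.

Plate carrée maps x = Rλ, y = Rφ. The meridian scale is h = 1 and the parallel scale is k = 1/cos φ = sec φ.
At 74.9°: h = 1.000, k = 3.839; principal scales a = 3.839, b = 1.000.
sin(ω/2) = (a − b)/(a + b) = 2.839/4.839 = 0.5867, so ω = 2 arcsin(0.5867) ≈ 71.8°.

71.8°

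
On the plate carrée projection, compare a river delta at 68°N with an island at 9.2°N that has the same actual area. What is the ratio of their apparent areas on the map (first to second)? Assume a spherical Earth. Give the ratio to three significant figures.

In the plate carrée (x = Rλ, y = Rφ), meridians are true-scale (h = 1) and parallels are stretched by k = sec φ.
Areal scale at 68°: h·k = 1.000 × 2.669 = 2.669.
Areal scale at 9.2°: h·k = 1.000 × 1.013 = 1.013.
Ratio = 2.669/1.013 ≈ 2.64.

2.64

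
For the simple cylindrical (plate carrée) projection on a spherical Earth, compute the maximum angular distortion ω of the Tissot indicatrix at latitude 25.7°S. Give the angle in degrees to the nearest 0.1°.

In the plate carrée (x = Rλ, y = Rφ), meridians are true-scale (h = 1) and parallels are stretched by k = sec φ.
At 25.7°: h = 1.000, k = 1.110; principal scales a = 1.110, b = 1.000.
sin(ω/2) = (a − b)/(a + b) = 0.1098/2.110 = 0.05204, so ω = 2 arcsin(0.05204) ≈ 6.0°.

6.0°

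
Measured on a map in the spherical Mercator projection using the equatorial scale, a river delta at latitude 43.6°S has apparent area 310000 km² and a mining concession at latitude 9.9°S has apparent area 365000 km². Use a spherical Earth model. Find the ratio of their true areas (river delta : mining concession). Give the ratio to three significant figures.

Since Mercator area scale is 1/cos²φ, the true area equals the apparent area multiplied by cos²φ.
True area of river delta: 310000 × cos²(43.6°) = 310000 × 0.5244 = 162600 km².
True area of mining concession: 365000 × cos²(9.9°) = 365000 × 0.9704 = 354200 km².
Ratio = 162600 / 354200 ≈ 0.459.

0.459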